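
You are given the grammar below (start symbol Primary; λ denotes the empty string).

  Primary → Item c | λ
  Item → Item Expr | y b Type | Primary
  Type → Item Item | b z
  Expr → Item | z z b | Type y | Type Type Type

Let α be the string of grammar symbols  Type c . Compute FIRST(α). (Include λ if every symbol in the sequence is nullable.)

Add FIRST(Type)\{λ} = { b, c, y, z }; Type is nullable, continue.
c is a terminal; add {c} and stop.

{ b, c, y, z }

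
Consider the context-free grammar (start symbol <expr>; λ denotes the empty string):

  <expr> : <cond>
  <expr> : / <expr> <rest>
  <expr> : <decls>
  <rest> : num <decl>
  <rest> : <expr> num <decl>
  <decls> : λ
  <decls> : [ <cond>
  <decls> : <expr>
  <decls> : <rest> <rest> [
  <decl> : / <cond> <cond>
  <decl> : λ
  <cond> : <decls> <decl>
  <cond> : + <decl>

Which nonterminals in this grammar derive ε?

{ <cond>, <decl>, <decls>, <expr> }

Directly nullable (have an λ-production): <decls>, <decl>.
<expr> : <cond> with every symbol nullable, so <expr> is nullable.
<cond> : <decls> <decl> with every symbol nullable, so <cond> is nullable.
No other nonterminal has a production whose RHS symbols are all nullable.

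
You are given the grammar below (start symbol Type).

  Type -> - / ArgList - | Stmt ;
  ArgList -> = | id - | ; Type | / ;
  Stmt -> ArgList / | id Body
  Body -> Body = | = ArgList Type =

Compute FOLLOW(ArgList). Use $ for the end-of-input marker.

{ -, /, ;, =, id }

In Type -> - / ArgList -: add FIRST(-) = { - }.
In Stmt -> ArgList /: add FIRST(/) = { / }.
In Body -> = ArgList Type =: add FIRST(Type =) = { -, /, ;, =, id }.
Union: FOLLOW(ArgList) = { -, /, ;, =, id }.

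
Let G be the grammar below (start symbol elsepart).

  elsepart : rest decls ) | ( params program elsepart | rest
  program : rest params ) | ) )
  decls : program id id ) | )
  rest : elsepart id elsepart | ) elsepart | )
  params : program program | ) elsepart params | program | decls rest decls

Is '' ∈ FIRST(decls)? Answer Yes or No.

No

No nonterminal in this grammar is nullable.
No production of decls has an RHS whose symbols are all nullable, so decls is not nullable.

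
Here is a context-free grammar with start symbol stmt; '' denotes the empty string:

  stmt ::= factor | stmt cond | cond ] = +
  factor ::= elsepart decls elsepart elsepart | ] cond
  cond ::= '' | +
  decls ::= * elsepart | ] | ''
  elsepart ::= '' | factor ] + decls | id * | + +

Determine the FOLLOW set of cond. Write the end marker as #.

In stmt ::= stmt cond: cond is at the end, add FOLLOW(stmt) = { #, + }.
In stmt ::= cond ] = +: add FIRST(] = +) = { ] }.
In factor ::= ] cond: cond is at the end, add FOLLOW(factor) = { #, +, ] }.
Union: FOLLOW(cond) = { #, +, ] }.

{ #, +, ] }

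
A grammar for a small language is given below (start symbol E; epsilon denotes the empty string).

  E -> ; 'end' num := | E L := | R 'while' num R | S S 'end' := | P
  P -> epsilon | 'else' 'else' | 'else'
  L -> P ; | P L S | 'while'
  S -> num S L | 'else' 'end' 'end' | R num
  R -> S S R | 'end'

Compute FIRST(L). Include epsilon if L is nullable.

{ 'else', 'while', ; }

From L -> P ;: P nullable, take FIRST(P) ∪ {;} = { 'else', ; }.
From L -> P L S: P nullable, take FIRST(P) ∪ FIRST(L) = { 'else', 'while', ; }.
L -> 'while' contributes {'while'}.
Union: FIRST(L) = { 'else', 'while', ; }.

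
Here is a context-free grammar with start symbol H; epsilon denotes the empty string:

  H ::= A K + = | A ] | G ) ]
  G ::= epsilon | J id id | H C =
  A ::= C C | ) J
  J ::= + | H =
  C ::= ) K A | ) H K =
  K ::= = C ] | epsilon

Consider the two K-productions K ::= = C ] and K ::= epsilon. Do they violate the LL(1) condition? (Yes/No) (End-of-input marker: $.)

Yes

FIRST(= C ]) = { = } and FIRST(epsilon) = { epsilon }.
The second alternative is nullable and FOLLOW(K) = { ), +, = } shares = with FIRST of the first — conflict.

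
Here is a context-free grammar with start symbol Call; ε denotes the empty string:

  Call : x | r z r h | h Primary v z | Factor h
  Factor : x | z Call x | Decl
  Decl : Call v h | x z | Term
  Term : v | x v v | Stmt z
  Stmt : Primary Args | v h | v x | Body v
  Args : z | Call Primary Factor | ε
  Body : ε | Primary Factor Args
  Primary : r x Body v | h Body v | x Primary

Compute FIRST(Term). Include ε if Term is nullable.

{ h, r, v, x }

Term : v contributes {v}.
Term : x v v contributes {x}.
From Term : Stmt z: add FIRST(Stmt) = { h, r, v, x }.
Union: FIRST(Term) = { h, r, v, x }.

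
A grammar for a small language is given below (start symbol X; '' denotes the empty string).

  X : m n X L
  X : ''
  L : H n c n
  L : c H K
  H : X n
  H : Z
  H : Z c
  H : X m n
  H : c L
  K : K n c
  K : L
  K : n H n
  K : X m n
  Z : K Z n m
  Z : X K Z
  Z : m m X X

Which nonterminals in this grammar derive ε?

{ X }

Directly nullable (have an ''-production): X.
No other nonterminal has a production whose RHS symbols are all nullable.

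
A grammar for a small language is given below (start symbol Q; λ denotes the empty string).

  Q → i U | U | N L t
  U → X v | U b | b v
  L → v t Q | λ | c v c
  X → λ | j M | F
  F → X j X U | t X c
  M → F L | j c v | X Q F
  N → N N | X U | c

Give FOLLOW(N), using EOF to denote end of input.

{ b, c, j, t, v }

In Q → N L t: add FIRST(L t) = { c, t, v }.
In N → N N: add FIRST(N) = { b, c, j, t, v }.
In N → N N: N is at the end, add FOLLOW(N) = { b, c, j, t, v }.
Union: FOLLOW(N) = { b, c, j, t, v }.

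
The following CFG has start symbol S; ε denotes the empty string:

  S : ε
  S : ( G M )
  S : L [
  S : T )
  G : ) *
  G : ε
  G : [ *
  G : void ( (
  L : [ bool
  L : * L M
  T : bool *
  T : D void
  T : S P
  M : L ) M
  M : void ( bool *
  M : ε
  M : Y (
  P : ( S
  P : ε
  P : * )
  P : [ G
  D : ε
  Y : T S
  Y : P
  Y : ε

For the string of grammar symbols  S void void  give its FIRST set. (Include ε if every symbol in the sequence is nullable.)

{ (, ), *, [, bool, void }

Add FIRST(S)\{ε} = { (, ), *, [, bool, void }; S is nullable, continue.
void is a terminal; add {void} and stop.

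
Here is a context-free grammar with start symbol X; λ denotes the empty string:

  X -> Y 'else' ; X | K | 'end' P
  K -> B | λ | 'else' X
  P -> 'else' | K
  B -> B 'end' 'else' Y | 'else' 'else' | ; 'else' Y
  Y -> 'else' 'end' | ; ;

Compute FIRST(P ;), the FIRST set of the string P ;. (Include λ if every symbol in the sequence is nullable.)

{ 'else', ; }

Add FIRST(P)\{λ} = { 'else', ; }; P is nullable, continue.
; is a terminal; add {;} and stop.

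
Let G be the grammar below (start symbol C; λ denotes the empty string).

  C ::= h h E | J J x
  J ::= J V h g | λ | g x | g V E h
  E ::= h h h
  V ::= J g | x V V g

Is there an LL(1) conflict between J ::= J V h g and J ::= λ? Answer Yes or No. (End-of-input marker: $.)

Yes

FIRST(J V h g) = { g, x } and FIRST(λ) = { λ }.
The second alternative is nullable and FOLLOW(J) = { g, x } shares g with FIRST of the first — conflict.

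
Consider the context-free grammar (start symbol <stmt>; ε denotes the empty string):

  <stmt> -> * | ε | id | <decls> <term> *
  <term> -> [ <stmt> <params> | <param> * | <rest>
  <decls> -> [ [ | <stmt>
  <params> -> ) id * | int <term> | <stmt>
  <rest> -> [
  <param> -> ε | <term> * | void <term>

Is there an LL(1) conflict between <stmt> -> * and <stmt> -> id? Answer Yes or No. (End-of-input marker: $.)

FIRST(*) = { * } and FIRST(id) = { id }.
The FIRST sets are disjoint and neither alternative is nullable — no conflict.

No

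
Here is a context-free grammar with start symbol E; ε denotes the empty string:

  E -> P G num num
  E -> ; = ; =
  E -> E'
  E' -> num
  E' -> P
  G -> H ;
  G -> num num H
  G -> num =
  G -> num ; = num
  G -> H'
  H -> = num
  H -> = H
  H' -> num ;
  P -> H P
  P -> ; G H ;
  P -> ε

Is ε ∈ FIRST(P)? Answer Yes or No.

Yes

P has an ε-production, so P ⇒ ε.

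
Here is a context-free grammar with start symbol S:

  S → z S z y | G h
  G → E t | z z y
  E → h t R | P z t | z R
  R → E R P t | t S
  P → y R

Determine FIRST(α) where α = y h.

y is a terminal; add {y} and stop.

{ y }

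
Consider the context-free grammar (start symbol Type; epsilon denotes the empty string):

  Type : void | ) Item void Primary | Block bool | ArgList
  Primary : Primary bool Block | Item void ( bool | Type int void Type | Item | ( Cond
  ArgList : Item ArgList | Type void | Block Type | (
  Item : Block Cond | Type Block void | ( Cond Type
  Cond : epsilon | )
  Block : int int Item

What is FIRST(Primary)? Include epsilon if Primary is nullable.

From Primary : Primary bool Block: add FIRST(Primary) = { (, ), int, void }.
From Primary : Item void ( bool: add FIRST(Item) = { (, ), int, void }.
From Primary : Type int void Type: add FIRST(Type) = { (, ), int, void }.
From Primary : Item: add FIRST(Item) = { (, ), int, void }.
Primary : ( Cond contributes {(}.
Union: FIRST(Primary) = { (, ), int, void }.

{ (, ), int, void }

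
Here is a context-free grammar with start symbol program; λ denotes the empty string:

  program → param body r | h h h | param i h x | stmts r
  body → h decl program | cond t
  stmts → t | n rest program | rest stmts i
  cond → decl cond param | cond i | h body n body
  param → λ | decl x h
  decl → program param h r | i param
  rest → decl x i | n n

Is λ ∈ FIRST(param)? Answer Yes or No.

param has an λ-production, so param ⇒ λ.

Yes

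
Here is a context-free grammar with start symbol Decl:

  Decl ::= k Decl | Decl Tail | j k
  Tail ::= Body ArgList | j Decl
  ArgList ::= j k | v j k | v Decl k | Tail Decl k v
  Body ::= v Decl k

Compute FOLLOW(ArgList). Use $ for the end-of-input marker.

{ $, j, k, v }

In Tail ::= Body ArgList: ArgList is at the end, add FOLLOW(Tail) = { $, j, k, v }.
Union: FOLLOW(ArgList) = { $, j, k, v }.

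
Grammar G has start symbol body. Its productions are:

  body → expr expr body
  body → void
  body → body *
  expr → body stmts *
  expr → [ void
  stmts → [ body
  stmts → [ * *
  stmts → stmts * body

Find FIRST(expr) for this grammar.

From expr → body stmts *: add FIRST(body) = { [, void }.
expr → [ void contributes {[}.
Union: FIRST(expr) = { [, void }.

{ [, void }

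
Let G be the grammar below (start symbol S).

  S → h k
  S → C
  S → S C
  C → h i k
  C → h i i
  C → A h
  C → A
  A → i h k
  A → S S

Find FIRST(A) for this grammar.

A → i h k contributes {i}.
From A → S S: add FIRST(S) = { h, i }.
Union: FIRST(A) = { h, i }.

{ h, i }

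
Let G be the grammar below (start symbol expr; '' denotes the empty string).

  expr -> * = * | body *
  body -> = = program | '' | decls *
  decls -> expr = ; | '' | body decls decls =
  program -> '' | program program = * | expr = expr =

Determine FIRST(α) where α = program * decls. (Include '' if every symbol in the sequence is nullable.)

Add FIRST(program)\{''} = { *, = }; program is nullable, continue.
* is a terminal; add {*} and stop.

{ *, = }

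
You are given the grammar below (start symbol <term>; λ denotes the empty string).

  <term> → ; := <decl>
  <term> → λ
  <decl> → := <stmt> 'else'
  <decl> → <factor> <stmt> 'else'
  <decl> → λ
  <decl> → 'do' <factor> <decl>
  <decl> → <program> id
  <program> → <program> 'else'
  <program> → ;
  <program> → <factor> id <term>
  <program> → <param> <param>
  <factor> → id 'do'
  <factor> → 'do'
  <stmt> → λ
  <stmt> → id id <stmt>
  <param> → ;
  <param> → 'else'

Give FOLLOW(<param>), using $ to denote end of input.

In <program> → <param> <param>: add FIRST(<param>) = { 'else', ; }.
In <program> → <param> <param>: <param> is at the end, add FOLLOW(<program>) = { 'else', id }.
Union: FOLLOW(<param>) = { 'else', ;, id }.

{ 'else', ;, id }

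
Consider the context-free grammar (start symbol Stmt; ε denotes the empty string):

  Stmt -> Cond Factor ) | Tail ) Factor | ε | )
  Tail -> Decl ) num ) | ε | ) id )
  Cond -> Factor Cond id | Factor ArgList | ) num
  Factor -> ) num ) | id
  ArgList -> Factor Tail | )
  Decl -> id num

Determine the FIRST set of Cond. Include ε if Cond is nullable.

From Cond -> Factor Cond id: add FIRST(Factor) = { ), id }.
From Cond -> Factor ArgList: add FIRST(Factor) = { ), id }.
Cond -> ) num contributes {)}.
Union: FIRST(Cond) = { ), id }.

{ ), id }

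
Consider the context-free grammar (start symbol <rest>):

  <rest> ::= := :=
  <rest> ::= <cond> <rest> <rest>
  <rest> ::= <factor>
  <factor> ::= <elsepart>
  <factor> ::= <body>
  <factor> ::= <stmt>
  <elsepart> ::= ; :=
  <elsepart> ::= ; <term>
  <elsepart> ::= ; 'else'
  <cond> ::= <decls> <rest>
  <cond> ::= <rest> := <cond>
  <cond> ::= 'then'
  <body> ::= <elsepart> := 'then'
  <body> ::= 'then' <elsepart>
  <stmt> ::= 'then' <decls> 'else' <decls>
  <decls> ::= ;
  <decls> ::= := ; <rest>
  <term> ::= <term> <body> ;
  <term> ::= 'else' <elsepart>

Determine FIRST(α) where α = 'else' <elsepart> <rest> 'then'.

'else' is a terminal; add {'else'} and stop.

{ 'else' }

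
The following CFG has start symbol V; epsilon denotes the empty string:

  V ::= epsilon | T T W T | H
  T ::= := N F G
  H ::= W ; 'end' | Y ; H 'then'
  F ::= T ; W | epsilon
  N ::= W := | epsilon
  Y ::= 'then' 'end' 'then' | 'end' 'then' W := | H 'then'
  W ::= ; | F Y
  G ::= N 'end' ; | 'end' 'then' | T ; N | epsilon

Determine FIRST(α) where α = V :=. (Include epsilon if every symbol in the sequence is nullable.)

{ 'end', 'then', :=, ; }

Add FIRST(V)\{epsilon} = { 'end', 'then', :=, ; }; V is nullable, continue.
:= is a terminal; add {:=} and stop.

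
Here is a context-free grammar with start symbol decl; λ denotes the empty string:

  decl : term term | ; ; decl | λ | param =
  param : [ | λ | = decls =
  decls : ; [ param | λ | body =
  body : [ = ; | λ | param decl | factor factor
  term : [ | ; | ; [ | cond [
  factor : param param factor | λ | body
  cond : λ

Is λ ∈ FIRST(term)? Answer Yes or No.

Nullable nonterminals: body, cond, decl, decls, factor, param.
No production of term has an RHS whose symbols are all nullable, so term is not nullable.

No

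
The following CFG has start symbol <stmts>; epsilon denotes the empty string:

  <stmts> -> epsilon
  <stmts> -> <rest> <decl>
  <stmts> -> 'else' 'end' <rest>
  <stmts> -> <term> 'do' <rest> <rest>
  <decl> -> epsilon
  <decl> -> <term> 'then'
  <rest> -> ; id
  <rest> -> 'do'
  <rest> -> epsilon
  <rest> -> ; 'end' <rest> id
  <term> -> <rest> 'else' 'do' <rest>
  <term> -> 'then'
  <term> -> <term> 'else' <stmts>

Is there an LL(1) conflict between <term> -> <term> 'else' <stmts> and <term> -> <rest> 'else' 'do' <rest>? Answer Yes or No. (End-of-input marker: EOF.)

Yes

FIRST(<term> 'else' <stmts>) = { 'do', 'else', 'then', ; } and FIRST(<rest> 'else' 'do' <rest>) = { 'do', 'else', ; }.
Both contain 'do', so the two alternatives are not disjoint — LL(1) conflict.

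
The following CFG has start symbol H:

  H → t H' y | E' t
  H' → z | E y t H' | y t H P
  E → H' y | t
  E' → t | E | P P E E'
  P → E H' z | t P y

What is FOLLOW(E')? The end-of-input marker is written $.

{ t }

In H → E' t: add FIRST(t) = { t }.
In E' → P P E E': E' is at the end, add FOLLOW(E') = { t }.
Union: FOLLOW(E') = { t }.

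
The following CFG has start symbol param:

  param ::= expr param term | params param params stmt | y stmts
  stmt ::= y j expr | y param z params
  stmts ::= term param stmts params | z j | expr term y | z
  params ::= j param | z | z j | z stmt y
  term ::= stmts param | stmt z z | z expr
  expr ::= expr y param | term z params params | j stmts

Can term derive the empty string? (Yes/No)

No nonterminal in this grammar is nullable.
No production of term has an RHS whose symbols are all nullable, so term is not nullable.

No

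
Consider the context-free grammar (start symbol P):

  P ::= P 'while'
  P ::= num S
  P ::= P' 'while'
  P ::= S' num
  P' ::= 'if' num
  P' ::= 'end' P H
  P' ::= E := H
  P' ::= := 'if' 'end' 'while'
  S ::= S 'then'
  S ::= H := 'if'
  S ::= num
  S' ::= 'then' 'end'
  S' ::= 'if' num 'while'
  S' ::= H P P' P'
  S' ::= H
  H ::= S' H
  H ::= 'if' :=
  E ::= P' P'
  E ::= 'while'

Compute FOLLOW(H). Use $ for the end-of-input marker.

In P' ::= 'end' P H: H is at the end, add FOLLOW(P') = { 'end', 'if', 'then', 'while', :=, num }.
In P' ::= E := H: H is at the end, add FOLLOW(P') = { 'end', 'if', 'then', 'while', :=, num }.
In S ::= H := 'if': add FIRST(:= 'if') = { := }.
In S' ::= H P P' P': add FIRST(P P' P') = { 'end', 'if', 'then', 'while', :=, num }.
In S' ::= H: H is at the end, add FOLLOW(S') = { 'if', 'then', num }.
In H ::= S' H: H is at the end, add FOLLOW(H) = { 'end', 'if', 'then', 'while', :=, num }.
Union: FOLLOW(H) = { 'end', 'if', 'then', 'while', :=, num }.

{ 'end', 'if', 'then', 'while', :=, num }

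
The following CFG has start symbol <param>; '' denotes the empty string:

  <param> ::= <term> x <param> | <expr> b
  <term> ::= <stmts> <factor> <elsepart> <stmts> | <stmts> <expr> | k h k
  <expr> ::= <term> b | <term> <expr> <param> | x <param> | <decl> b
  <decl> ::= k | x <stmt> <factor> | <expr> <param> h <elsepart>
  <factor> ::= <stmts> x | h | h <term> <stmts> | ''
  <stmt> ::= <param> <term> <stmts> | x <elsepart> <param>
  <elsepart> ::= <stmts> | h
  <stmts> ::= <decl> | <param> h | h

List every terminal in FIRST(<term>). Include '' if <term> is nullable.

From <term> ::= <stmts> <factor> <elsepart> <stmts>: add FIRST(<stmts>) = { h, k, x }.
From <term> ::= <stmts> <expr>: add FIRST(<stmts>) = { h, k, x }.
<term> ::= k h k contributes {k}.
Union: FIRST(<term>) = { h, k, x }.

{ h, k, x }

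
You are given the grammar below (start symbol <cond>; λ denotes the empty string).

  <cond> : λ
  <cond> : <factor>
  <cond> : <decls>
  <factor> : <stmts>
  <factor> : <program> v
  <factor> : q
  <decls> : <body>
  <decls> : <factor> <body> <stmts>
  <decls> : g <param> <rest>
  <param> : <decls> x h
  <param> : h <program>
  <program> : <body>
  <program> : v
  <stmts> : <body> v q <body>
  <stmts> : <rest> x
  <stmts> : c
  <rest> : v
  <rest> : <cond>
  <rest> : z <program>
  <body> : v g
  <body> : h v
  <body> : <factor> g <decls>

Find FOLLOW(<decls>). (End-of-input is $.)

{ $, c, g, h, q, v, x, z }

In <cond> : <decls>: <decls> is at the end, add FOLLOW(<cond>) = { $, c, g, h, q, v, x, z }.
In <param> : <decls> x h: add FIRST(x h) = { x }.
In <body> : <factor> g <decls>: <decls> is at the end, add FOLLOW(<body>) = { $, c, g, h, q, v, x, z }.
Union: FOLLOW(<decls>) = { $, c, g, h, q, v, x, z }.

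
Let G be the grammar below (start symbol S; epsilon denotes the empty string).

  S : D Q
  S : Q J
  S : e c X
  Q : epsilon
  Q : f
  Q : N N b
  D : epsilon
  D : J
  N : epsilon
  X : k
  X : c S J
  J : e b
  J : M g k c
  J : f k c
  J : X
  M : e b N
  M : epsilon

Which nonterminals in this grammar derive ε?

Directly nullable (have an epsilon-production): Q, D, N, M.
S : D Q with every symbol nullable, so S is nullable.
No other nonterminal has a production whose RHS symbols are all nullable.

{ D, M, N, Q, S }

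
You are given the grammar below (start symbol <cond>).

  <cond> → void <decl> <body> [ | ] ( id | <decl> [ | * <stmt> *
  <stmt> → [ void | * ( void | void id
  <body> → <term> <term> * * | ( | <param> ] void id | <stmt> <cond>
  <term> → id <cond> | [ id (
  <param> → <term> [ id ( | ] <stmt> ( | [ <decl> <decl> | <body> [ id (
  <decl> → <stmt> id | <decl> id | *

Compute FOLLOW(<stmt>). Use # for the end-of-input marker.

{ (, *, [, ], id, void }

In <cond> → * <stmt> *: add FIRST(*) = { * }.
In <body> → <stmt> <cond>: add FIRST(<cond>) = { *, [, ], void }.
In <param> → ] <stmt> (: add FIRST(() = { ( }.
In <decl> → <stmt> id: add FIRST(id) = { id }.
Union: FOLLOW(<stmt>) = { (, *, [, ], id, void }.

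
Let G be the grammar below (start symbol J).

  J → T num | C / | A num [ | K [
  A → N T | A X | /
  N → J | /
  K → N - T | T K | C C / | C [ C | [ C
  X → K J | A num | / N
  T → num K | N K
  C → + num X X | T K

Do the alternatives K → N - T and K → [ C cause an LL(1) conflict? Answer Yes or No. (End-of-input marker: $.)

Yes

FIRST(N - T) = { +, /, [, num } and FIRST([ C) = { [ }.
Both contain [, so the two alternatives are not disjoint — LL(1) conflict.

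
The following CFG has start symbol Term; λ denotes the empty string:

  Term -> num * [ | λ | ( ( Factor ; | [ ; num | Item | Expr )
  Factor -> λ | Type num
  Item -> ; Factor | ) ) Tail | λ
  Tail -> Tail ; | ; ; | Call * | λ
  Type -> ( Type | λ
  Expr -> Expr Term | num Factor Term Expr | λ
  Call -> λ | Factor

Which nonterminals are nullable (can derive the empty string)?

{ Call, Expr, Factor, Item, Tail, Term, Type }

Directly nullable (have an λ-production): Term, Factor, Item, Tail, Type, Expr, Call.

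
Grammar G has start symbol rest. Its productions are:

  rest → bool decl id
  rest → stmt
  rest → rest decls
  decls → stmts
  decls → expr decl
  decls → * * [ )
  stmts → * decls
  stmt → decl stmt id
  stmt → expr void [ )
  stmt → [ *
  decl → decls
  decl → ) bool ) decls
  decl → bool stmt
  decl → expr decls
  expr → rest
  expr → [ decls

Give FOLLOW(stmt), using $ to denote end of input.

{ $, ), *, [, bool, id, void }

In rest → stmt: stmt is at the end, add FOLLOW(rest) = { $, ), *, [, bool, void }.
In stmt → decl stmt id: add FIRST(id) = { id }.
In decl → bool stmt: stmt is at the end, add FOLLOW(decl) = { $, ), *, [, bool, id, void }.
Union: FOLLOW(stmt) = { $, ), *, [, bool, id, void }.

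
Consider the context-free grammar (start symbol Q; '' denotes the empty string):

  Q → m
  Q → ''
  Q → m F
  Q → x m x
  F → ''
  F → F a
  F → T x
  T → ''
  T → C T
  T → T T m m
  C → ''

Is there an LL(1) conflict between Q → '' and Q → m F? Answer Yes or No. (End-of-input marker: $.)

No

FIRST('') = { '' } and FIRST(m F) = { m }.
The first is nullable but FOLLOW(Q) = { $ } is disjoint from FIRST of the second.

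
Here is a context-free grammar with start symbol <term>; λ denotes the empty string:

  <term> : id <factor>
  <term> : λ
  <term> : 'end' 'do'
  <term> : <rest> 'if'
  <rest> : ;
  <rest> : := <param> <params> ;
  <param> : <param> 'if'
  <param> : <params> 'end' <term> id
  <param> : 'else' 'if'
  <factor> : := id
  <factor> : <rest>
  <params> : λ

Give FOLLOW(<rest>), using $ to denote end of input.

{ $, 'if', id }

In <term> : <rest> 'if': add FIRST('if') = { 'if' }.
In <factor> : <rest>: <rest> is at the end, add FOLLOW(<factor>) = { $, id }.
Union: FOLLOW(<rest>) = { $, 'if', id }.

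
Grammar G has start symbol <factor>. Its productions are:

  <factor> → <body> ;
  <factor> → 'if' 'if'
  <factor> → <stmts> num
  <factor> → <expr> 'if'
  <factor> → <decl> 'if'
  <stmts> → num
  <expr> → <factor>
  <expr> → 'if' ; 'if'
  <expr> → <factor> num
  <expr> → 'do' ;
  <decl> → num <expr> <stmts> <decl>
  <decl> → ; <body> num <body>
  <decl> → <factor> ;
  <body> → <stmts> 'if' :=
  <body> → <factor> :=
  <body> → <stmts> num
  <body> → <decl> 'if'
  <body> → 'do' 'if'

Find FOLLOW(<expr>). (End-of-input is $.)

In <factor> → <expr> 'if': add FIRST('if') = { 'if' }.
In <decl> → num <expr> <stmts> <decl>: add FIRST(<stmts> <decl>) = { num }.
Union: FOLLOW(<expr>) = { 'if', num }.

{ 'if', num }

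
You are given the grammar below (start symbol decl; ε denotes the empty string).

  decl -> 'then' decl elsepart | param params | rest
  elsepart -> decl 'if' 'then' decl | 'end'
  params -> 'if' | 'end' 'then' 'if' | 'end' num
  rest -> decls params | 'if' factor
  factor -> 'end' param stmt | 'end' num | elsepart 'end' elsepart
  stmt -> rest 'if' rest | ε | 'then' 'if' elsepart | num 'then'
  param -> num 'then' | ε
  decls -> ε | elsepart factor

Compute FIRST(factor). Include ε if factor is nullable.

{ 'end', 'if', 'then', num }

factor -> 'end' param stmt contributes {'end'}.
factor -> 'end' num contributes {'end'}.
From factor -> elsepart 'end' elsepart: add FIRST(elsepart) = { 'end', 'if', 'then', num }.
Union: FIRST(factor) = { 'end', 'if', 'then', num }.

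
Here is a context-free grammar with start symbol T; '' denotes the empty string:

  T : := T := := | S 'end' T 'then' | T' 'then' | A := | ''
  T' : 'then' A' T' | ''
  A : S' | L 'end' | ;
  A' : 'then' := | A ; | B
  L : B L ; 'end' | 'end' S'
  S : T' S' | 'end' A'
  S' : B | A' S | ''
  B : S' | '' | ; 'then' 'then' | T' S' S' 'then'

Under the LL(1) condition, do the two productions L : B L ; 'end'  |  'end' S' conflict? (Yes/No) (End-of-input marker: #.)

FIRST(B L ; 'end') = { 'end', 'then', ; } and FIRST('end' S') = { 'end' }.
Both contain 'end', so the two alternatives are not disjoint — LL(1) conflict.

Yes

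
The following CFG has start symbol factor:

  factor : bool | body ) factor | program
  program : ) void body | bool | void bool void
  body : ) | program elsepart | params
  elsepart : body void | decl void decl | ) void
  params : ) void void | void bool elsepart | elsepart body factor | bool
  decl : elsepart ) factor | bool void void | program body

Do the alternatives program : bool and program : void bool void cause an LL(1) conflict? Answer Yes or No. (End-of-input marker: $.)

FIRST(bool) = { bool } and FIRST(void bool void) = { void }.
The FIRST sets are disjoint and neither alternative is nullable — no conflict.

No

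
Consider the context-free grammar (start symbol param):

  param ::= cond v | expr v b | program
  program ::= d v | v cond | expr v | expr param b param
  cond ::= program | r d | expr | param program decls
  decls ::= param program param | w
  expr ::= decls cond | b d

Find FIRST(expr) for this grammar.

From expr ::= decls cond: add FIRST(decls) = { b, d, r, v, w }.
expr ::= b d contributes {b}.
Union: FIRST(expr) = { b, d, r, v, w }.

{ b, d, r, v, w }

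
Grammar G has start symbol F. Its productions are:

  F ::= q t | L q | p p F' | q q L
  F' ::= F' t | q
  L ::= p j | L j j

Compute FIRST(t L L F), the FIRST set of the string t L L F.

{ t }

t is a terminal; add {t} and stop.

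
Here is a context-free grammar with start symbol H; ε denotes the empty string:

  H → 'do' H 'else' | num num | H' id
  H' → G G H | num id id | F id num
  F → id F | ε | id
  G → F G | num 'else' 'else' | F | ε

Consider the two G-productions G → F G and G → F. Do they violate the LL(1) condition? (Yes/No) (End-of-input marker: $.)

Yes

FIRST(F G) = { id, num, ε } and FIRST(F) = { id, ε }.
Both contain id, so the two alternatives are not disjoint — LL(1) conflict.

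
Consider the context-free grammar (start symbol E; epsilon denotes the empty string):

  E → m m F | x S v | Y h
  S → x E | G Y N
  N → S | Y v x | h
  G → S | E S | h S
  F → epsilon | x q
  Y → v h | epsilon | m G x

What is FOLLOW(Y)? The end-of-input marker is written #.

{ h, m, v, x }

In E → Y h: add FIRST(h) = { h }.
In S → G Y N: add FIRST(N) = { h, m, v, x }.
In N → Y v x: add FIRST(v x) = { v }.
Union: FOLLOW(Y) = { h, m, v, x }.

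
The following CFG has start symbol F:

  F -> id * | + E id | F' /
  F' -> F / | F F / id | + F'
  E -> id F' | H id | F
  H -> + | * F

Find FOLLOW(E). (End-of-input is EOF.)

In F -> + E id: add FIRST(id) = { id }.
Union: FOLLOW(E) = { id }.

{ id }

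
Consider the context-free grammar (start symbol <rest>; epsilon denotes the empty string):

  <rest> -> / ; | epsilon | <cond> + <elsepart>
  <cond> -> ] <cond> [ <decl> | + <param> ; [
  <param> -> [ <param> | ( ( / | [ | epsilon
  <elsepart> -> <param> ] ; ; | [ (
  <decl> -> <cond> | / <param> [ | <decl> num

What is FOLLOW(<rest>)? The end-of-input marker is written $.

<rest> is the start symbol, so $ ∈ FOLLOW(<rest>).
Union: FOLLOW(<rest>) = { $ }.

{ $ }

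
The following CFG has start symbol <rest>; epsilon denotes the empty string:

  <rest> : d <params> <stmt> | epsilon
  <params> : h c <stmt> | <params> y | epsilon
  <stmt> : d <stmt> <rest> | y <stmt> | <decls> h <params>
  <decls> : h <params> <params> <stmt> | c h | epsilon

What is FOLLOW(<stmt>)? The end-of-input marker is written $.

In <rest> : d <params> <stmt>: <stmt> is at the end, add FOLLOW(<rest>) = { $, c, d, h, y }.
In <params> : h c <stmt>: <stmt> is at the end, add FOLLOW(<params>) = { $, c, d, h, y }.
In <stmt> : d <stmt> <rest>: add FIRST(<rest>)\{epsilon} = { d }.
  Since <rest> is nullable, also add FOLLOW(<stmt>) = { $, c, d, h, y }.
In <stmt> : y <stmt>: <stmt> is at the end, add FOLLOW(<stmt>) = { $, c, d, h, y }.
In <decls> : h <params> <params> <stmt>: <stmt> is at the end, add FOLLOW(<decls>) = { h }.
Union: FOLLOW(<stmt>) = { $, c, d, h, y }.

{ $, c, d, h, y }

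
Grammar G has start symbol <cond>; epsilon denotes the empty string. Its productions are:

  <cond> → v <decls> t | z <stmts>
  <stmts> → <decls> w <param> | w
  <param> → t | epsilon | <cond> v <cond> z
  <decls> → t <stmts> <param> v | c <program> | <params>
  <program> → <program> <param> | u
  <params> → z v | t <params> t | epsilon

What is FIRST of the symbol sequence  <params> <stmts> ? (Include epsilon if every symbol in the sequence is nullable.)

{ c, t, w, z }

Add FIRST(<params>)\{epsilon} = { t, z }; <params> is nullable, continue.
Add FIRST(<stmts>) = { c, t, w, z }; <stmts> is not nullable, stop.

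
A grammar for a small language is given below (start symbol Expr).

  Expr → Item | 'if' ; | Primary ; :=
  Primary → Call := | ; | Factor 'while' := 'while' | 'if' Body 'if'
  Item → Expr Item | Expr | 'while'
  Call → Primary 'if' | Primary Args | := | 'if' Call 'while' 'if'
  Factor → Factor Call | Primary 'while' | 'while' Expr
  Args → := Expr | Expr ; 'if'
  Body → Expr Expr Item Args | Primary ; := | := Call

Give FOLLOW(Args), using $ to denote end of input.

In Call → Primary Args: Args is at the end, add FOLLOW(Call) = { 'if', 'while', :=, ; }.
In Body → Expr Expr Item Args: Args is at the end, add FOLLOW(Body) = { 'if' }.
Union: FOLLOW(Args) = { 'if', 'while', :=, ; }.

{ 'if', 'while', :=, ; }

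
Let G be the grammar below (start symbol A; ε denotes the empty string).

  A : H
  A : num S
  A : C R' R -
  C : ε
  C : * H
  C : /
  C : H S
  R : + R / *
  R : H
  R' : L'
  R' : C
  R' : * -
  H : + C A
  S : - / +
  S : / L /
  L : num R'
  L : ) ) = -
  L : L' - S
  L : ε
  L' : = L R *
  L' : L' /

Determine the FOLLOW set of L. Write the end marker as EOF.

{ +, / }

In S : / L /: add FIRST(/) = { / }.
In L' : = L R *: add FIRST(R *) = { + }.
Union: FOLLOW(L) = { +, / }.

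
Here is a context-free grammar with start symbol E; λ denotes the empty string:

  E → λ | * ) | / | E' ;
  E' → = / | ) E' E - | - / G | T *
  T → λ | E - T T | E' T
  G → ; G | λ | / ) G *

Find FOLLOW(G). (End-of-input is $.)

In E' → - / G: G is at the end, add FOLLOW(E') = { ), *, -, /, ;, = }.
In G → ; G: G is at the end, add FOLLOW(G) = { ), *, -, /, ;, = }.
In G → / ) G *: add FIRST(*) = { * }.
Union: FOLLOW(G) = { ), *, -, /, ;, = }.

{ ), *, -, /, ;, = }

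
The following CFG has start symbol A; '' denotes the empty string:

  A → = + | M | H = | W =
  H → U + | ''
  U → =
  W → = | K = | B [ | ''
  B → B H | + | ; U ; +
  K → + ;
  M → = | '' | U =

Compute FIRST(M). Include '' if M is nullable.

{ =, '' }

M → = contributes {=}.
M → '' contributes ''.
From M → U =: add FIRST(U) = { = }.
Union: FIRST(M) = { =, '' }.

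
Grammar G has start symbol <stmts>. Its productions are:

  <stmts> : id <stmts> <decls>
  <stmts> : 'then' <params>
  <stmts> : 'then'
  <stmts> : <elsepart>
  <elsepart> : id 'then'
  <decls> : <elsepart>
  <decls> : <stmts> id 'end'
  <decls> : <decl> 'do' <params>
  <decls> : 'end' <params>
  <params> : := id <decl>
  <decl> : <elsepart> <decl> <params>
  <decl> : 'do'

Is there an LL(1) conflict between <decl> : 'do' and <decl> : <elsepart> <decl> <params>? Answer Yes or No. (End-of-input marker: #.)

FIRST('do') = { 'do' } and FIRST(<elsepart> <decl> <params>) = { id }.
The FIRST sets are disjoint and neither alternative is nullable — no conflict.

No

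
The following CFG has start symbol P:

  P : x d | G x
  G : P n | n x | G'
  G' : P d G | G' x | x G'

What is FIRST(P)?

P : x d contributes {x}.
From P : G x: add FIRST(G) = { n, x }.
Union: FIRST(P) = { n, x }.

{ n, x }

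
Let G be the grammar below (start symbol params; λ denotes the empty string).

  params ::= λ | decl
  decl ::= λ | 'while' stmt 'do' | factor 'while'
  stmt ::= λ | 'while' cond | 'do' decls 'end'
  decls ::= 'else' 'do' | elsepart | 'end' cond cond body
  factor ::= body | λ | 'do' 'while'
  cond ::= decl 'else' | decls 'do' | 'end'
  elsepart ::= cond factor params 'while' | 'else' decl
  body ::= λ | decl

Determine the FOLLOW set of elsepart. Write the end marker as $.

{ 'do', 'end' }

In decls ::= elsepart: elsepart is at the end, add FOLLOW(decls) = { 'do', 'end' }.
Union: FOLLOW(elsepart) = { 'do', 'end' }.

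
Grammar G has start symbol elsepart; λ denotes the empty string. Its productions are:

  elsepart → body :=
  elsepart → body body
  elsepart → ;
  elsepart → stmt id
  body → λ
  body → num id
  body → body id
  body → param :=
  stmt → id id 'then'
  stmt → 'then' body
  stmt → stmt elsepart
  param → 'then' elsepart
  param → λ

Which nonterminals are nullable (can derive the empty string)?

Directly nullable (have an λ-production): body, param.
elsepart → body body with every symbol nullable, so elsepart is nullable.
No other nonterminal has a production whose RHS symbols are all nullable.

{ body, elsepart, param }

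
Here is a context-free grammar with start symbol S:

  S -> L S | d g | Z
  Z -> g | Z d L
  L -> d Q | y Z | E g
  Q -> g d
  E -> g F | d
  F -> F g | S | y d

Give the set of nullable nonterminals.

{ } (none)

No nonterminal has an empty production or an RHS whose symbols are all nullable.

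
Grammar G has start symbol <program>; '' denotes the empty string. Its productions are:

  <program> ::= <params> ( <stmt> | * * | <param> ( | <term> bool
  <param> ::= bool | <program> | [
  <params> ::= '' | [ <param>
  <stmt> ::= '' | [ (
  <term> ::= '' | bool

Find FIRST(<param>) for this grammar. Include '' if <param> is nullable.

<param> ::= bool contributes {bool}.
From <param> ::= <program>: add FIRST(<program>) = { (, *, [, bool }.
<param> ::= [ contributes {[}.
Union: FIRST(<param>) = { (, *, [, bool }.

{ (, *, [, bool }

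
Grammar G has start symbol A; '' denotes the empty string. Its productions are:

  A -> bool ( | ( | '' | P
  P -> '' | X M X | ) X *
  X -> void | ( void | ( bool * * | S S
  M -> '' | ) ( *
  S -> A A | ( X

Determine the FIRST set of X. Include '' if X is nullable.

{ (, ), bool, void, '' }

X -> void contributes {void}.
X -> ( void contributes {(}.
X -> ( bool * * contributes {(}.
From X -> S S: S, S nullable, take FIRST(S) ∪ FIRST(S) = { (, ), bool, void }; also '' since the whole RHS is nullable.
Union: FIRST(X) = { (, ), bool, void, '' }.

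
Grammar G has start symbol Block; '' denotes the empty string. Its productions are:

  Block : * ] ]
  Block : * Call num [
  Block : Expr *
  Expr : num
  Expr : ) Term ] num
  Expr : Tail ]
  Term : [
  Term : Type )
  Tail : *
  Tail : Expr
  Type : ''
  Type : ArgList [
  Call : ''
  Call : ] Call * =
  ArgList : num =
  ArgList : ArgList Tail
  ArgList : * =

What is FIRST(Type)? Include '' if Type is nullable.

Type : '' contributes ''.
From Type : ArgList [: add FIRST(ArgList) = { *, num }.
Union: FIRST(Type) = { *, num, '' }.

{ *, num, '' }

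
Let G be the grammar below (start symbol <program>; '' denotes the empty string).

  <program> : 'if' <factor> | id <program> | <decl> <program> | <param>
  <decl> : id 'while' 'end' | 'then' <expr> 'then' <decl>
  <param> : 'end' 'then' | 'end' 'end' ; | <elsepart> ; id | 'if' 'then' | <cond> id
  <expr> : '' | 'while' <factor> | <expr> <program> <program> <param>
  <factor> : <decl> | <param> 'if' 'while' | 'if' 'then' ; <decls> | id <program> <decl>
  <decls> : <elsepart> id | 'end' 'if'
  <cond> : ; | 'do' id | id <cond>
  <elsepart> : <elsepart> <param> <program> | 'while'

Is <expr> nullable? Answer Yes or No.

Yes

<expr> has an ''-production, so <expr> ⇒ ''.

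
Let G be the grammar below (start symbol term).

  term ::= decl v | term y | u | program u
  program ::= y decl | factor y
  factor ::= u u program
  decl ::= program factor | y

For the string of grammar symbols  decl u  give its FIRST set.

Add FIRST(decl) = { u, y }; decl is not nullable, stop.

{ u, y }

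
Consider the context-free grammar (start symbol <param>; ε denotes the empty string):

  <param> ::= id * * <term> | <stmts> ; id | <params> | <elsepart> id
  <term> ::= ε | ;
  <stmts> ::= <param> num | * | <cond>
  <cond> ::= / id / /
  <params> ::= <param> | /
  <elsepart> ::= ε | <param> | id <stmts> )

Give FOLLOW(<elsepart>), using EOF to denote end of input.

{ id }

In <param> ::= <elsepart> id: add FIRST(id) = { id }.
Union: FOLLOW(<elsepart>) = { id }.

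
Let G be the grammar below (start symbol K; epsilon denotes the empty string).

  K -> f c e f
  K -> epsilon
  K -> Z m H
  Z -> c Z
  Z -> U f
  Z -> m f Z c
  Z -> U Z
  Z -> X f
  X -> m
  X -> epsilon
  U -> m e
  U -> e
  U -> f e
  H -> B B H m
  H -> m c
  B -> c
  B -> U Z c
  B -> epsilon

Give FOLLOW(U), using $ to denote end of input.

{ c, e, f, m }

In Z -> U f: add FIRST(f) = { f }.
In Z -> U Z: add FIRST(Z) = { c, e, f, m }.
In B -> U Z c: add FIRST(Z c) = { c, e, f, m }.
Union: FOLLOW(U) = { c, e, f, m }.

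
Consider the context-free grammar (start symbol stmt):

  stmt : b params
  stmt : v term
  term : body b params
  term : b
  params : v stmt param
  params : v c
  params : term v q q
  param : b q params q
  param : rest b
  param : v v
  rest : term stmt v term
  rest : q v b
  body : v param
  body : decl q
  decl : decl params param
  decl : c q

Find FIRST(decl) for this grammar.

{ c }

From decl : decl params param: add FIRST(decl) = { c }.
decl : c q contributes {c}.
Union: FIRST(decl) = { c }.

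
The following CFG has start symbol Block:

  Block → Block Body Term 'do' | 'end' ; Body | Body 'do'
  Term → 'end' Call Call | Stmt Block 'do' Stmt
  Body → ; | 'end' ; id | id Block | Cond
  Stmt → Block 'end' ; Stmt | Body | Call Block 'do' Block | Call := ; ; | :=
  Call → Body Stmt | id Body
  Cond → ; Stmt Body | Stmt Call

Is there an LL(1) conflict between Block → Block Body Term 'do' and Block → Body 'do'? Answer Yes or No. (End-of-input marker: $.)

FIRST(Block Body Term 'do') = { 'end', :=, ;, id } and FIRST(Body 'do') = { 'end', :=, ;, id }.
Both contain 'end', so the two alternatives are not disjoint — LL(1) conflict.

Yes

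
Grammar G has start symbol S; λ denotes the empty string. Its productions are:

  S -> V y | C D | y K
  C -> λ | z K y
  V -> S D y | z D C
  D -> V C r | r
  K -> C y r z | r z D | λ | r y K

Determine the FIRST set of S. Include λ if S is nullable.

{ r, y, z }

From S -> V y: add FIRST(V) = { r, y, z }.
From S -> C D: C nullable, take FIRST(C) ∪ FIRST(D) = { r, y, z }.
S -> y K contributes {y}.
Union: FIRST(S) = { r, y, z }.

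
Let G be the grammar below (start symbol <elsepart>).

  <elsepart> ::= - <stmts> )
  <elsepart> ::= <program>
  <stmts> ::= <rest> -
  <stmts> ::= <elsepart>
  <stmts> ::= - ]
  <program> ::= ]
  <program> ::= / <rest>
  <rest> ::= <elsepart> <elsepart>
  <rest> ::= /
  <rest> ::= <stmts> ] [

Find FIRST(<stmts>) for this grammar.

{ -, /, ] }

From <stmts> ::= <rest> -: add FIRST(<rest>) = { -, /, ] }.
From <stmts> ::= <elsepart>: add FIRST(<elsepart>) = { -, /, ] }.
<stmts> ::= - ] contributes {-}.
Union: FIRST(<stmts>) = { -, /, ] }.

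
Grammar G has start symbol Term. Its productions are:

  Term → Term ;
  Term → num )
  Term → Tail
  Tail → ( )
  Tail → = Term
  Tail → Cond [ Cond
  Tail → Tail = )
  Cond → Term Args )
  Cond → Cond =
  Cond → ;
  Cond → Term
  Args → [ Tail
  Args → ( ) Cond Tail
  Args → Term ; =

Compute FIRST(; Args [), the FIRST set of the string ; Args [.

{ ; }

; is a terminal; add {;} and stop.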